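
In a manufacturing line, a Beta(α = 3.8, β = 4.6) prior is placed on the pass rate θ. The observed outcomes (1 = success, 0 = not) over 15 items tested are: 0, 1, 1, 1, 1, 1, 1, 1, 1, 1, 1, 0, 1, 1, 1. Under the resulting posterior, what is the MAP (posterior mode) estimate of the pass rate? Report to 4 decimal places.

The Beta prior is conjugate to a Binomial/Bernoulli likelihood; the update adds successes to α and failures to β.
Posterior: Beta(α+k, β+n−k) = Beta(3.8+13, 4.6+2) = Beta(16.8, 6.6).
Mode of Beta(a,b) for a,b>1 is (a−1)/(a+b−2) = 15.8/21.4 = 0.7383.

0.7383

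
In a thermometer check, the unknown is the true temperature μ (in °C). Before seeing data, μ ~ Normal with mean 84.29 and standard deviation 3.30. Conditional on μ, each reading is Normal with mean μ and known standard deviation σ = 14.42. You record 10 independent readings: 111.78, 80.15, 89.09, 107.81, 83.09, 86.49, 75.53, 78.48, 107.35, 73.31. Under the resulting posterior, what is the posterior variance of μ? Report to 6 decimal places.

For Normal data with known variance σ², a Normal(μ₀, σ₀²) prior on μ is conjugate. Posterior precision = 1/σ₀² + n/σ²; posterior mean is the precision-weighted average of μ₀ and x̄.
σ₀² = 3.30² = 10.89, σ² = 14.42² = 207.9364; σ² + n·σ₀² = 207.9364 + 10·10.89 = 316.8364.
Posterior precision = 1/σ₀² + n/σ² = 1/10.89 + 10/207.9364 = (σ² + n·σ₀²)/(σ₀²σ²) = 316.8364/(10.89·207.9364); posterior variance σₙ² = σ₀²σ²/(σ² + n·σ₀²) = 10.89·207.9364/316.8364 = 7.146993.

7.146993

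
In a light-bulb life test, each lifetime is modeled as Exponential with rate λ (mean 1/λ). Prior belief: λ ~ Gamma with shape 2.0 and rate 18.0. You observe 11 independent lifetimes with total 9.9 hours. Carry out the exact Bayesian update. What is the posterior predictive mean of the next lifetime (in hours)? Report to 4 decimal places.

With a Gamma(shape α, rate β) prior on the exponential rate λ, the posterior after n observations with total T = Σxᵢ is Gamma(α+n, β+T).
Posterior: Gamma(2.0+11, 18.0+9.9) = Gamma(13.0, 27.9).
The predictive distribution for the next observation is Lomax; its mean is β/(α−1) = 27.9/12.0 = 2.3250.

2.3250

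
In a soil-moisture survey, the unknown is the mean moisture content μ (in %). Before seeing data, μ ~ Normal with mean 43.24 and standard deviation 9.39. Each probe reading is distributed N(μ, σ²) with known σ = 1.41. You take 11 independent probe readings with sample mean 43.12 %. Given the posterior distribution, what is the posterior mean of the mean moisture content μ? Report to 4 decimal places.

43.1202

For Normal data with known variance σ², a Normal(μ₀, σ₀²) prior on μ is conjugate. Posterior precision = 1/σ₀² + n/σ²; posterior mean is the precision-weighted average of μ₀ and x̄.
n·x̄ = 11·43.12 = 474.32.
σ₀² = 9.39² = 88.1721, σ² = 1.41² = 1.9881; σ² + n·σ₀² = 1.9881 + 11·88.1721 = 971.8812.
Posterior mean = (μ₀/σ₀² + n·x̄/σ²)/(1/σ₀² + n/σ²) = (σ²·μ₀ + σ₀²·n·x̄)/(σ² + n·σ₀²) = (1.9881·43.24 + 88.1721·474.32)/971.8812 = 41907.755916/971.8812 = 43.1202.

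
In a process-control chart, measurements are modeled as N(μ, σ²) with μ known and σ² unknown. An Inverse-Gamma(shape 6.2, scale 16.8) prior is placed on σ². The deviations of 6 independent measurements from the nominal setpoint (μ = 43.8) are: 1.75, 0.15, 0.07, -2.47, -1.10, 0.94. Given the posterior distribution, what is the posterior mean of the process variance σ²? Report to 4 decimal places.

With known mean μ and an Inverse-Gamma(α, β) prior on σ², the Normal likelihood is conjugate: posterior is Inv-Gamma(α + n/2, β + Σ(xᵢ−μ)²/2).
Σ(xᵢ−μ)² = (1.75)² + (0.15)² + (0.07)² + (-2.47)² + (-1.10)² + (0.94)² = 11.2844.
Posterior: Inv-Gamma(6.2 + 6/2, 16.8 + 11.2844/2) = Inv-Gamma(9.20, 22.44220).
E[σ²|data] = β/(α−1) = 22.44220/8.20 = 2.7369.

2.7369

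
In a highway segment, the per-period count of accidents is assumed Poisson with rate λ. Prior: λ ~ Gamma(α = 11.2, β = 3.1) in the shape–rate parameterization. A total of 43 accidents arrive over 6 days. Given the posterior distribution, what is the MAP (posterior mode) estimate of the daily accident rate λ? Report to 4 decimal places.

5.8462

With a Gamma(shape α, rate β) prior, the Poisson likelihood is conjugate: the posterior is Gamma(α + ΣXᵢ, β + n).
Posterior: Gamma(α+S, β+n) = Gamma(11.2+43, 3.1+6) = Gamma(54.2, 9.1).
Mode of Gamma(α,β) for α≥1 is (α−1)/β = 53.2/9.1 = 5.8462.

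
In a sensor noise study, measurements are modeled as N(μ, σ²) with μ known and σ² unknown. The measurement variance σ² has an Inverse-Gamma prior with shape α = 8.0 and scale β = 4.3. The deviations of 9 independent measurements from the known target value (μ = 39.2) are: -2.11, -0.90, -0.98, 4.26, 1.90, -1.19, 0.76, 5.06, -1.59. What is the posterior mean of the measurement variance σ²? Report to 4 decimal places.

2.9002

With known mean μ and an Inverse-Gamma(α, β) prior on σ², the Normal likelihood is conjugate: posterior is Inv-Gamma(α + n/2, β + Σ(xᵢ−μ)²/2).
Σ(xᵢ−μ)² = (-2.11)² + (-0.90)² + (-0.98)² + (4.26)² + (1.90)² + (-1.19)² + (0.76)² + (5.06)² + (-1.59)² = 58.1055.
Posterior: Inv-Gamma(8.0 + 9/2, 4.3 + 58.1055/2) = Inv-Gamma(12.50, 33.35275).
E[σ²|data] = β/(α−1) = 33.35275/11.50 = 2.9002.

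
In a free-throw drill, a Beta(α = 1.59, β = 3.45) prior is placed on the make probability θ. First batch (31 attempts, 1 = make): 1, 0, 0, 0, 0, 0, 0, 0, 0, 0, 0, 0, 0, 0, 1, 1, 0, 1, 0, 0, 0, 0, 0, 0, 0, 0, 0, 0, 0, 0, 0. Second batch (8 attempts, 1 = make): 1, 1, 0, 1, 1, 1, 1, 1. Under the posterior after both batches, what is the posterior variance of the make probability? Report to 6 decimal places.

The Beta prior is conjugate to a Binomial/Bernoulli likelihood; the update adds successes to α and failures to β.
After batch 1: Beta(1.59+4, 3.45+27) = Beta(5.59, 30.45).
After batch 2: Beta(5.59+7, 30.45+1) = Beta(12.59, 31.45).
Var = αβ/((α+β)²(α+β+1)) = 12.59·31.45/(44.04²·45.04) = 0.004533.

0.004533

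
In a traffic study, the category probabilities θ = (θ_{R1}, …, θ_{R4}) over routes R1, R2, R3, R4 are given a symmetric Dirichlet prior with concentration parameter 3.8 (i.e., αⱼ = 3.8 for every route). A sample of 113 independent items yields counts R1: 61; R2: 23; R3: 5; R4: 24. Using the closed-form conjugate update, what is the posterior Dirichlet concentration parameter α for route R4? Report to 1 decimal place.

The Dirichlet prior is conjugate to the Multinomial likelihood: each posterior αⱼ = prior αⱼ + observed count nⱼ.
Posterior concentration: (64.8, 26.8, 8.8, 27.8), total = 128.2.
α_{R4} = 3.8 + 24 = 27.8.

27.8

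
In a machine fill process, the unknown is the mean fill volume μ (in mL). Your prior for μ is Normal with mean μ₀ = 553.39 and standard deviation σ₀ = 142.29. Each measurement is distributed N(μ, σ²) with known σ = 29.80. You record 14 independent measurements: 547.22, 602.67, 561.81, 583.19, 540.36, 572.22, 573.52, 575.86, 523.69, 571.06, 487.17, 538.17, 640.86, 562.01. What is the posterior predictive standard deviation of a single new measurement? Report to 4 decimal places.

For Normal data with known variance σ², a Normal(μ₀, σ₀²) prior on μ is conjugate. Posterior precision = 1/σ₀² + n/σ²; posterior mean is the precision-weighted average of μ₀ and x̄.
σ₀² = 142.29² = 20246.4441, σ² = 29.80² = 888.04; σ² + n·σ₀² = 888.04 + 14·20246.4441 = 284338.2574.
Posterior precision = 1/σ₀² + n/σ² = 1/20246.4441 + 14/888.04 = (σ² + n·σ₀²)/(σ₀²σ²) = 284338.2574/(20246.4441·888.04); posterior variance σₙ² = σ₀²σ²/(σ² + n·σ₀²) = 20246.4441·888.04/284338.2574 = 63.233321.
Predictive variance for one new observation = σₙ² + σ² = 20246.4441·888.04/284338.2574 + 888.04 = σ²·(σ₀² + 284338.2574)/284338.2574 = 888.04·304584.7015/284338.2574 = 951.273321; SD = √(888.04·304584.7015/284338.2574) = 30.8427.

30.8427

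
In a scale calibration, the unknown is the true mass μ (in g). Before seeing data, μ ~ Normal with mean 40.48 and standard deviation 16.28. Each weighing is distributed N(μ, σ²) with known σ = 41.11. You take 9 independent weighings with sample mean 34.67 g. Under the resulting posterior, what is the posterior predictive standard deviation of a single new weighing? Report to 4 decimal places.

42.4257

For Normal data with known variance σ², a Normal(μ₀, σ₀²) prior on μ is conjugate. Posterior precision = 1/σ₀² + n/σ²; posterior mean is the precision-weighted average of μ₀ and x̄.
σ₀² = 16.28² = 265.0384, σ² = 41.11² = 1690.0321; σ² + n·σ₀² = 1690.0321 + 9·265.0384 = 4075.3777.
Posterior precision = 1/σ₀² + n/σ² = 1/265.0384 + 9/1690.0321 = (σ² + n·σ₀²)/(σ₀²σ²) = 4075.3777/(265.0384·1690.0321); posterior variance σₙ² = σ₀²σ²/(σ² + n·σ₀²) = 265.0384·1690.0321/4075.3777 = 109.909666.
Predictive variance for one new observation = σₙ² + σ² = 265.0384·1690.0321/4075.3777 + 1690.0321 = σ²·(σ₀² + 4075.3777)/4075.3777 = 1690.0321·4340.4161/4075.3777 = 1799.941766; SD = √(1690.0321·4340.4161/4075.3777) = 42.4257.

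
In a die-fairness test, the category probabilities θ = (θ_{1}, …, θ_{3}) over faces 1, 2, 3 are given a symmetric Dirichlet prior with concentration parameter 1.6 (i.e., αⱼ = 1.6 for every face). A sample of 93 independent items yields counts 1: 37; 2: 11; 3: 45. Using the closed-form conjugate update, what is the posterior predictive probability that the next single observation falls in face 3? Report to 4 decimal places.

0.4765

The Dirichlet prior is conjugate to the Multinomial likelihood: each posterior αⱼ = prior αⱼ + observed count nⱼ.
Posterior concentration: (38.6, 12.6, 46.6), total = 97.8.
P(next = 3 | data) = α_{3}/Σα = 0.4765.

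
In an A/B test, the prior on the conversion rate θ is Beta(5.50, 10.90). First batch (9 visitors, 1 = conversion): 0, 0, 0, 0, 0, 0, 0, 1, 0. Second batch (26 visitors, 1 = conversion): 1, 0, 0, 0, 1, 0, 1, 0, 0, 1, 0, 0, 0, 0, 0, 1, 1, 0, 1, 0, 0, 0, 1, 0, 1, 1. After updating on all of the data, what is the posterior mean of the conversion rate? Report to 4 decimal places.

The Beta prior is conjugate to a Binomial/Bernoulli likelihood; the update adds successes to α and failures to β.
After batch 1: Beta(5.50+1, 10.90+8) = Beta(6.50, 18.90).
After batch 2: Beta(6.50+10, 18.90+16) = Beta(16.50, 34.90).
Posterior mean = α/(α+β) = 16.50/51.40 = 0.3210.

0.3210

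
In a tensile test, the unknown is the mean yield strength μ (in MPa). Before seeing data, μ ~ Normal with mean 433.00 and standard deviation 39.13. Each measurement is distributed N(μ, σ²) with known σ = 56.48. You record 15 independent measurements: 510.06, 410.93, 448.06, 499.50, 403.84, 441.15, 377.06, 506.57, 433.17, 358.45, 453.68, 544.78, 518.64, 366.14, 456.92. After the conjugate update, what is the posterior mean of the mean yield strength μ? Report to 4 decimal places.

For Normal data with known variance σ², a Normal(μ₀, σ₀²) prior on μ is conjugate. Posterior precision = 1/σ₀² + n/σ²; posterior mean is the precision-weighted average of μ₀ and x̄.
Σxᵢ = 510.06 + 410.93 + 448.06 + 499.50 + 403.84 + 441.15 + 377.06 + 506.57 + 433.17 + 358.45 + 453.68 + 544.78 + 518.64 + 366.14 + 456.92 = 6728.95, so n·x̄ = 6728.95.
σ₀² = 39.13² = 1531.1569, σ² = 56.48² = 3189.9904; σ² + n·σ₀² = 3189.9904 + 15·1531.1569 = 26157.3439.
Posterior mean = (μ₀/σ₀² + n·x̄/σ²)/(1/σ₀² + n/σ²) = (σ²·μ₀ + σ₀²·n·x̄)/(σ² + n·σ₀²) = (3189.9904·433.00 + 1531.1569·6728.95)/26157.3439 = 11684344.065455/26157.3439 = 446.6946.

446.6946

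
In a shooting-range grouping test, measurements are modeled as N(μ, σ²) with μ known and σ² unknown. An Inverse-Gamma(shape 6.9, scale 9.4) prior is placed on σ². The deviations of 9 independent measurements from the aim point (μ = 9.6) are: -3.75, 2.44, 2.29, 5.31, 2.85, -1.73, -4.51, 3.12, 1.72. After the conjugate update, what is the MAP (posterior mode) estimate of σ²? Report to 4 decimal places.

With known mean μ and an Inverse-Gamma(α, β) prior on σ², the Normal likelihood is conjugate: posterior is Inv-Gamma(α + n/2, β + Σ(xᵢ−μ)²/2).
Σ(xᵢ−μ)² = (-3.75)² + (2.44)² + (2.29)² + (5.31)² + (2.85)² + (-1.73)² + (-4.51)² + (3.12)² + (1.72)² = 97.6046.
Posterior: Inv-Gamma(6.9 + 9/2, 9.4 + 97.6046/2) = Inv-Gamma(11.40, 58.20230).
Mode = β/(α+1) = 58.20230/12.40 = 4.6937.

4.6937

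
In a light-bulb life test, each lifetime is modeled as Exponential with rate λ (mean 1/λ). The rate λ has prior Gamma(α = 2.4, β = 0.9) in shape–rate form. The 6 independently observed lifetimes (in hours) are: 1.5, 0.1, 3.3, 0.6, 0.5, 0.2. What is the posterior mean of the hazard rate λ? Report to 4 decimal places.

1.1831

With a Gamma(shape α, rate β) prior on the exponential rate λ, the posterior after n observations with total T = Σxᵢ is Gamma(α+n, β+T).
Sum of observations T = 6.2 hours; n = 6.
Posterior: Gamma(2.4+6, 0.9+6.2) = Gamma(8.4, 7.1).
Posterior mean of λ = α/β = 8.4/7.1 = 1.1831.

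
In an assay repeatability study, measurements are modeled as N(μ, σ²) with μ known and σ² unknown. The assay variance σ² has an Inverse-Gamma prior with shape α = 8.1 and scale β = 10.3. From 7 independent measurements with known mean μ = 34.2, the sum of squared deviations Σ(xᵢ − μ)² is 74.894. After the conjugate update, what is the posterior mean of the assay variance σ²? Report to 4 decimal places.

4.5044

With known mean μ and an Inverse-Gamma(α, β) prior on σ², the Normal likelihood is conjugate: posterior is Inv-Gamma(α + n/2, β + Σ(xᵢ−μ)²/2).
Posterior: Inv-Gamma(8.1 + 7/2, 10.3 + 74.894/2) = Inv-Gamma(11.60, 47.7470).
E[σ²|data] = β/(α−1) = 47.7470/10.60 = 4.5044.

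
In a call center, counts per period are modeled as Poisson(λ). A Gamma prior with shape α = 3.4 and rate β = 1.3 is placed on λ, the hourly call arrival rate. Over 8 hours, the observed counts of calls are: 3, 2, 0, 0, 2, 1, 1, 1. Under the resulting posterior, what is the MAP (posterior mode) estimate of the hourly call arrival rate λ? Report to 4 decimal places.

With a Gamma(shape α, rate β) prior, the Poisson likelihood is conjugate: the posterior is Gamma(α + ΣXᵢ, β + n).
Sum of counts S = 10 over n = 8 hours.
Posterior: Gamma(α+S, β+n) = Gamma(3.4+10, 1.3+8) = Gamma(13.4, 9.3).
Mode of Gamma(α,β) for α≥1 is (α−1)/β = 12.4/9.3 = 1.3333.

1.3333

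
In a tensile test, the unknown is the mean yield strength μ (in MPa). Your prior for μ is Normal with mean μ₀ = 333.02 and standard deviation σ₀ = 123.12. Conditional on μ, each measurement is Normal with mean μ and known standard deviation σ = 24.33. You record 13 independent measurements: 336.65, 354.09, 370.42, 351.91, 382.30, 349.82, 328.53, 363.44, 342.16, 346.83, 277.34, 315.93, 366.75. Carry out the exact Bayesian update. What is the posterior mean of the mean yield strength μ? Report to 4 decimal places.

345.0539

For Normal data with known variance σ², a Normal(μ₀, σ₀²) prior on μ is conjugate. Posterior precision = 1/σ₀² + n/σ²; posterior mean is the precision-weighted average of μ₀ and x̄.
Σxᵢ = 336.65 + 354.09 + 370.42 + 351.91 + 382.30 + 349.82 + 328.53 + 363.44 + 342.16 + 346.83 + 277.34 + 315.93 + 366.75 = 4486.17, so n·x̄ = 4486.17.
σ₀² = 123.12² = 15158.5344, σ² = 24.33² = 591.9489; σ² + n·σ₀² = 591.9489 + 13·15158.5344 = 197652.8961.
Posterior mean = (μ₀/σ₀² + n·x̄/σ²)/(1/σ₀² + n/σ²) = (σ²·μ₀ + σ₀²·n·x̄)/(σ² + n·σ₀²) = (591.9489·333.02 + 15158.5344·4486.17)/197652.8961 = 68200893.091926/197652.8961 = 345.0539.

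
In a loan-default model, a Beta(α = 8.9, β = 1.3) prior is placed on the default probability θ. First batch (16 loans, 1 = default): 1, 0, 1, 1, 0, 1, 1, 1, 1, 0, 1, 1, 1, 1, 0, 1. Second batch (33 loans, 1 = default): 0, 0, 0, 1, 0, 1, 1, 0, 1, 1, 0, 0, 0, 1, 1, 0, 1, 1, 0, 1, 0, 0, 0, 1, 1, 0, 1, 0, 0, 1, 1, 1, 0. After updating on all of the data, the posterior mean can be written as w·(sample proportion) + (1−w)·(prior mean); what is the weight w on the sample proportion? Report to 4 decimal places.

The Beta prior is conjugate to a Binomial/Bernoulli likelihood; the update adds successes to α and failures to β.
Total number of loans: n = 16 + 33 = 49.
Posterior mean = (α₀+k)/(α₀+β₀+n) = [n/(α₀+β₀+n)]·(k/n) + [(α₀+β₀)/(α₀+β₀+n)]·α₀/(α₀+β₀), so only n and the prior enter the weight.
The weight on the data is w = n/(α₀+β₀+n) = 49/(8.9+1.3+49) = 49/59.2 = 0.8277.

0.8277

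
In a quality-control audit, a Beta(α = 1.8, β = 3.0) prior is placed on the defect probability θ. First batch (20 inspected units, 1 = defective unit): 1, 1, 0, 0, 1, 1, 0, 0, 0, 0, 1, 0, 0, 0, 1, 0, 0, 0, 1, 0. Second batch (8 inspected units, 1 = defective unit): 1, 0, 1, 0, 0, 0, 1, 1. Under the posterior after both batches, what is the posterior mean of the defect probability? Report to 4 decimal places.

0.3902

The Beta prior is conjugate to a Binomial/Bernoulli likelihood; the update adds successes to α and failures to β.
After batch 1: Beta(1.8+7, 3.0+13) = Beta(8.8, 16.0).
After batch 2: Beta(8.8+4, 16.0+4) = Beta(12.8, 20.0).
Posterior mean = α/(α+β) = 12.8/32.8 = 0.3902.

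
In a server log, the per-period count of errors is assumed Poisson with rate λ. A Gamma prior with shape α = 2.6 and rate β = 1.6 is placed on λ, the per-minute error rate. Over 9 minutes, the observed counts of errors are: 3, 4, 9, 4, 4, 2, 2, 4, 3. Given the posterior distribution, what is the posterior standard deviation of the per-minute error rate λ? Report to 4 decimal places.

With a Gamma(shape α, rate β) prior, the Poisson likelihood is conjugate: the posterior is Gamma(α + ΣXᵢ, β + n).
Sum of counts S = 35 over n = 9 minutes.
Posterior: Gamma(α+S, β+n) = Gamma(2.6+35, 1.6+9) = Gamma(37.6, 10.6).
SD = √α/β = √37.6/10.6 = 0.5785.

0.5785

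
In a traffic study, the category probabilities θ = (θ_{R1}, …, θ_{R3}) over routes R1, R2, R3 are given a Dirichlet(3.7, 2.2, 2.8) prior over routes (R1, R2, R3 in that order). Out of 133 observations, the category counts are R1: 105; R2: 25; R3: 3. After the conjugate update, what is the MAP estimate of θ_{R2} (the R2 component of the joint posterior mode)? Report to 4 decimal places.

0.1889

The Dirichlet prior is conjugate to the Multinomial likelihood: each posterior αⱼ = prior αⱼ + observed count nⱼ.
Posterior concentration: (108.7, 27.2, 5.8), total = 141.7.
Joint mode component: (α_{R2}−1)/(Σα−K) = 26.2/138.7 = 0.1889.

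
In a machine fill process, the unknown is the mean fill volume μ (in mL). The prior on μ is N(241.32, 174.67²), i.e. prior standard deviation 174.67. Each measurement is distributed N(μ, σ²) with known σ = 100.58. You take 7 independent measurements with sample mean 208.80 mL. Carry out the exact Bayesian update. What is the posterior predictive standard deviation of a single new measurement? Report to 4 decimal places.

For Normal data with known variance σ², a Normal(μ₀, σ₀²) prior on μ is conjugate. Posterior precision = 1/σ₀² + n/σ²; posterior mean is the precision-weighted average of μ₀ and x̄.
σ₀² = 174.67² = 30509.6089, σ² = 100.58² = 10116.3364; σ² + n·σ₀² = 10116.3364 + 7·30509.6089 = 223683.5987.
Posterior precision = 1/σ₀² + n/σ² = 1/30509.6089 + 7/10116.3364 = (σ² + n·σ₀²)/(σ₀²σ²) = 223683.5987/(30509.6089·10116.3364); posterior variance σₙ² = σ₀²σ²/(σ² + n·σ₀²) = 30509.6089·10116.3364/223683.5987 = 1379.830568.
Predictive variance for one new observation = σₙ² + σ² = 30509.6089·10116.3364/223683.5987 + 10116.3364 = σ²·(σ₀² + 223683.5987)/223683.5987 = 10116.3364·254193.2076/223683.5987 = 11496.166968; SD = √(10116.3364·254193.2076/223683.5987) = 107.2202.

107.2202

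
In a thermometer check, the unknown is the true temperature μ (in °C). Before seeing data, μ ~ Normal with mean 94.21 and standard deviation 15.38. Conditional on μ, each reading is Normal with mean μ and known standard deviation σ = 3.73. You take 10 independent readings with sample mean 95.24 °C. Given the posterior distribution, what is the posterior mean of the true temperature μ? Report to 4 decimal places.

95.2340

For Normal data with known variance σ², a Normal(μ₀, σ₀²) prior on μ is conjugate. Posterior precision = 1/σ₀² + n/σ²; posterior mean is the precision-weighted average of μ₀ and x̄.
n·x̄ = 10·95.24 = 952.4.
σ₀² = 15.38² = 236.5444, σ² = 3.73² = 13.9129; σ² + n·σ₀² = 13.9129 + 10·236.5444 = 2379.3569.
Posterior mean = (μ₀/σ₀² + n·x̄/σ²)/(1/σ₀² + n/σ²) = (σ²·μ₀ + σ₀²·n·x̄)/(σ² + n·σ₀²) = (13.9129·94.21 + 236.5444·952.4)/2379.3569 = 226595.620869/2379.3569 = 95.2340.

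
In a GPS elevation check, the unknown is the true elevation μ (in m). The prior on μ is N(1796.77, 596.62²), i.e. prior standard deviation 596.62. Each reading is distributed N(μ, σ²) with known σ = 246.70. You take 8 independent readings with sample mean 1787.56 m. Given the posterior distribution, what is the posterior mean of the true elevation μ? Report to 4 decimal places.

1787.7527

For Normal data with known variance σ², a Normal(μ₀, σ₀²) prior on μ is conjugate. Posterior precision = 1/σ₀² + n/σ²; posterior mean is the precision-weighted average of μ₀ and x̄.
n·x̄ = 8·1787.56 = 14300.48.
σ₀² = 596.62² = 355955.4244, σ² = 246.70² = 60860.89; σ² + n·σ₀² = 60860.89 + 8·355955.4244 = 2908504.2852.
Posterior mean = (μ₀/σ₀² + n·x̄/σ²)/(1/σ₀² + n/σ²) = (σ²·μ₀ + σ₀²·n·x̄)/(σ² + n·σ₀²) = (60860.89·1796.77 + 355955.4244·14300.48)/2908504.2852 = 5199686448.849012/2908504.2852 = 1787.7527.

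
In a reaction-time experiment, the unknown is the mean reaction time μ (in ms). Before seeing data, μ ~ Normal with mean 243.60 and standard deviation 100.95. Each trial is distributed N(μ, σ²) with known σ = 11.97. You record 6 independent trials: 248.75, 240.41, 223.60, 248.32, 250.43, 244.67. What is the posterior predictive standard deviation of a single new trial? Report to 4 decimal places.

12.9269

For Normal data with known variance σ², a Normal(μ₀, σ₀²) prior on μ is conjugate. Posterior precision = 1/σ₀² + n/σ²; posterior mean is the precision-weighted average of μ₀ and x̄.
σ₀² = 100.95² = 10190.9025, σ² = 11.97² = 143.2809; σ² + n·σ₀² = 143.2809 + 6·10190.9025 = 61288.6959.
Posterior precision = 1/σ₀² + n/σ² = 1/10190.9025 + 6/143.2809 = (σ² + n·σ₀²)/(σ₀²σ²) = 61288.6959/(10190.9025·143.2809); posterior variance σₙ² = σ₀²σ²/(σ² + n·σ₀²) = 10190.9025·143.2809/61288.6959 = 23.824323.
Predictive variance for one new observation = σₙ² + σ² = 10190.9025·143.2809/61288.6959 + 143.2809 = σ²·(σ₀² + 61288.6959)/61288.6959 = 143.2809·71479.5984/61288.6959 = 167.105223; SD = √(143.2809·71479.5984/61288.6959) = 12.9269.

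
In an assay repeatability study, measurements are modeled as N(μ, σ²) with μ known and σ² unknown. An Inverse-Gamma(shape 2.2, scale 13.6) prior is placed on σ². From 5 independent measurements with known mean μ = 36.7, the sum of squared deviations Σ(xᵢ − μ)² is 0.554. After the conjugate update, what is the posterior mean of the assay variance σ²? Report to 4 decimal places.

With known mean μ and an Inverse-Gamma(α, β) prior on σ², the Normal likelihood is conjugate: posterior is Inv-Gamma(α + n/2, β + Σ(xᵢ−μ)²/2).
Posterior: Inv-Gamma(2.2 + 5/2, 13.6 + 0.554/2) = Inv-Gamma(4.70, 13.8770).
E[σ²|data] = β/(α−1) = 13.8770/3.70 = 3.7505.

3.7505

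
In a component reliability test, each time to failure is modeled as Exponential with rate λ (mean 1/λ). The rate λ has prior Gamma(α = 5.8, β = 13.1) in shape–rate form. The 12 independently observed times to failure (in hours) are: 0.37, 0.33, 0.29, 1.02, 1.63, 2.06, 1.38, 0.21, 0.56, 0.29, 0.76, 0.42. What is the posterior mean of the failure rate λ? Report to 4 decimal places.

0.7939

With a Gamma(shape α, rate β) prior on the exponential rate λ, the posterior after n observations with total T = Σxᵢ is Gamma(α+n, β+T).
Sum of observations T = 9.32 hours; n = 12.
Posterior: Gamma(5.8+12, 13.1+9.32) = Gamma(17.8, 22.42).
Posterior mean of λ = α/β = 17.8/22.42 = 0.7939.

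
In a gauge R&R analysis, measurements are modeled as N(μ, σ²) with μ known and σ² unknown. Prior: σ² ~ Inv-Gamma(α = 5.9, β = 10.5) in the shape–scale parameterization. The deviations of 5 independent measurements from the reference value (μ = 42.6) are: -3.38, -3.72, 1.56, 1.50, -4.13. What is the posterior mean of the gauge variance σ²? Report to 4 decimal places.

With known mean μ and an Inverse-Gamma(α, β) prior on σ², the Normal likelihood is conjugate: posterior is Inv-Gamma(α + n/2, β + Σ(xᵢ−μ)²/2).
Σ(xᵢ−μ)² = (-3.38)² + (-3.72)² + (1.56)² + (1.50)² + (-4.13)² = 47.0033.
Posterior: Inv-Gamma(5.9 + 5/2, 10.5 + 47.0033/2) = Inv-Gamma(8.40, 34.00165).
E[σ²|data] = β/(α−1) = 34.00165/7.40 = 4.5948.

4.5948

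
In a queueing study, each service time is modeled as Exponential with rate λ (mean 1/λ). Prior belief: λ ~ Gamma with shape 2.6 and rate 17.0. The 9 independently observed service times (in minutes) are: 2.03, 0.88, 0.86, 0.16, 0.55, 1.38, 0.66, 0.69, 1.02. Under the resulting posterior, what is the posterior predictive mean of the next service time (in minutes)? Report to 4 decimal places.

With a Gamma(shape α, rate β) prior on the exponential rate λ, the posterior after n observations with total T = Σxᵢ is Gamma(α+n, β+T).
Sum of observations T = 8.23 minutes; n = 9.
Posterior: Gamma(2.6+9, 17.0+8.23) = Gamma(11.6, 25.23).
The predictive distribution for the next observation is Lomax; its mean is β/(α−1) = 25.23/10.6 = 2.3802.

2.3802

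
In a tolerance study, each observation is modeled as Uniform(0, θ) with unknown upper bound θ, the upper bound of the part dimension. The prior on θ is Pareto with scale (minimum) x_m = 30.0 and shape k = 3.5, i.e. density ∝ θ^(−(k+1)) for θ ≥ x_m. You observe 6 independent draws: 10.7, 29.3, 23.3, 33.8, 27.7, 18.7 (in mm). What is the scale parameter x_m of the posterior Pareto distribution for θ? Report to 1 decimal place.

A Pareto(scale x_m, shape k) prior on the upper bound θ of Uniform(0, θ) is conjugate: posterior is Pareto(max(x_m, max xᵢ), k + n).
Sample maximum = 33.8; prior scale x_m = 30.0 → posterior scale = max = 33.8.
Posterior shape = 3.5 + 6 = 9.5.
Posterior scale x_m = 33.8.

33.8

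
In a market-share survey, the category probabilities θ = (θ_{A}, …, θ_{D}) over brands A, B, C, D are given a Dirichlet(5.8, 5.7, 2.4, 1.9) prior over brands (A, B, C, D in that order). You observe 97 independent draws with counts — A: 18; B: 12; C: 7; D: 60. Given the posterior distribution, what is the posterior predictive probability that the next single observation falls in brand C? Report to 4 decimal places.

The Dirichlet prior is conjugate to the Multinomial likelihood: each posterior αⱼ = prior αⱼ + observed count nⱼ.
Posterior concentration: (23.8, 17.7, 9.4, 61.9), total = 112.8.
P(next = C | data) = α_{C}/Σα = 0.0833.

0.0833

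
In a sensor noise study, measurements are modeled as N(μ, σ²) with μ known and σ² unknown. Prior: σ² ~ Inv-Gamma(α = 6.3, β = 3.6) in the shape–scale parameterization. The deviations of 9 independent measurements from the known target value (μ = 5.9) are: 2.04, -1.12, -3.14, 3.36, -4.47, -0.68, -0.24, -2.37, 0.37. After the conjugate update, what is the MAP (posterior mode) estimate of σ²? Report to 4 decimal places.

2.5432

With known mean μ and an Inverse-Gamma(α, β) prior on σ², the Normal likelihood is conjugate: posterior is Inv-Gamma(α + n/2, β + Σ(xᵢ−μ)²/2).
Σ(xᵢ−μ)² = (2.04)² + (-1.12)² + (-3.14)² + (3.36)² + (-4.47)² + (-0.68)² + (-0.24)² + (-2.37)² + (0.37)² = 52.8199.
Posterior: Inv-Gamma(6.3 + 9/2, 3.6 + 52.8199/2) = Inv-Gamma(10.80, 30.00995).
Mode = β/(α+1) = 30.00995/11.80 = 2.5432.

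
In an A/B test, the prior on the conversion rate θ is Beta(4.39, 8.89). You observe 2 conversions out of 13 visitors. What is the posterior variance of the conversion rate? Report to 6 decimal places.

The Beta prior is conjugate to a Binomial/Bernoulli likelihood; the update adds successes to α and failures to β.
Posterior: Beta(α+k, β+n−k) = Beta(4.39+2, 8.89+11) = Beta(6.39, 19.89).
Var = αβ/((α+β)²(α+β+1)) = 6.39·19.89/(26.28²·27.28) = 0.006746.

0.006746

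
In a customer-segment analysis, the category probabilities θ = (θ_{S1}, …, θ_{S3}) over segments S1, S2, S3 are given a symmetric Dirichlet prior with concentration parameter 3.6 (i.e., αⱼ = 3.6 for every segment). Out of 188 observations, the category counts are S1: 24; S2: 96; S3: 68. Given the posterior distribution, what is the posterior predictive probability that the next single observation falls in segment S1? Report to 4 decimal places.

0.1388

The Dirichlet prior is conjugate to the Multinomial likelihood: each posterior αⱼ = prior αⱼ + observed count nⱼ.
Posterior concentration: (27.6, 99.6, 71.6), total = 198.8.
P(next = S1 | data) = α_{S1}/Σα = 0.1388.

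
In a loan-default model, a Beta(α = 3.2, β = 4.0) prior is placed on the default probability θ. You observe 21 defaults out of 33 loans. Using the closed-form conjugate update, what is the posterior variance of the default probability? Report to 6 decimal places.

0.005815

The Beta prior is conjugate to a Binomial/Bernoulli likelihood; the update adds successes to α and failures to β.
Posterior: Beta(α+k, β+n−k) = Beta(3.2+21, 4.0+12) = Beta(24.2, 16.0).
Var = αβ/((α+β)²(α+β+1)) = 24.2·16.0/(40.2²·41.2) = 0.005815.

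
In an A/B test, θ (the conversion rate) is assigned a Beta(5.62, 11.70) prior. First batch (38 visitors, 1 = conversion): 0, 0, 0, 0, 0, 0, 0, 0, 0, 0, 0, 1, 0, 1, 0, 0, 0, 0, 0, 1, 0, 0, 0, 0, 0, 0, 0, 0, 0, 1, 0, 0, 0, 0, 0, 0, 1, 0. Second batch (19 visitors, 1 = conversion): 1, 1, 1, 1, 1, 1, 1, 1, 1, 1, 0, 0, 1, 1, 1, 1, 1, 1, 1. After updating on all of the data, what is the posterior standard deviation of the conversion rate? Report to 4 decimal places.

The Beta prior is conjugate to a Binomial/Bernoulli likelihood; the update adds successes to α and failures to β.
After batch 1: Beta(5.62+5, 11.70+33) = Beta(10.62, 44.70).
After batch 2: Beta(10.62+17, 44.70+2) = Beta(27.62, 46.70).
Var = αβ/((α+β)²(α+β+1)) = 27.62·46.70/(74.32²·75.32) = 0.00310041; SD = √0.00310041 = 0.0557.

0.0557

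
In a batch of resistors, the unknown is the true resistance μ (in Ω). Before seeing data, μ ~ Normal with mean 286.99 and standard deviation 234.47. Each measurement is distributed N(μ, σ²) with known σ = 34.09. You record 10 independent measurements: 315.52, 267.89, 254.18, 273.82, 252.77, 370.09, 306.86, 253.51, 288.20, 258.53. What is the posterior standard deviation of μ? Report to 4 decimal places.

10.7688

For Normal data with known variance σ², a Normal(μ₀, σ₀²) prior on μ is conjugate. Posterior precision = 1/σ₀² + n/σ²; posterior mean is the precision-weighted average of μ₀ and x̄.
σ₀² = 234.47² = 54976.1809, σ² = 34.09² = 1162.1281; σ² + n·σ₀² = 1162.1281 + 10·54976.1809 = 550923.9371.
Posterior precision = 1/σ₀² + n/σ² = 1/54976.1809 + 10/1162.1281 = (σ² + n·σ₀²)/(σ₀²σ²) = 550923.9371/(54976.1809·1162.1281); posterior variance σₙ² = σ₀²σ²/(σ² + n·σ₀²) = 54976.1809·1162.1281/550923.9371 = 115.967669.
Posterior SD = √σₙ² = √(54976.1809·1162.1281/550923.9371) = 10.7688.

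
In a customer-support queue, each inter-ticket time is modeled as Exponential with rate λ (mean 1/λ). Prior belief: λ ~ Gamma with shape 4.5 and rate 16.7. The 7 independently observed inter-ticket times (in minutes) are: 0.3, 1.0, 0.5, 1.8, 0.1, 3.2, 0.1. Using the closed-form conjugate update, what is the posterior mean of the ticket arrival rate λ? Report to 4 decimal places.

0.4852

With a Gamma(shape α, rate β) prior on the exponential rate λ, the posterior after n observations with total T = Σxᵢ is Gamma(α+n, β+T).
Sum of observations T = 7.0 minutes; n = 7.
Posterior: Gamma(4.5+7, 16.7+7.0) = Gamma(11.5, 23.7).
Posterior mean of λ = α/β = 11.5/23.7 = 0.4852.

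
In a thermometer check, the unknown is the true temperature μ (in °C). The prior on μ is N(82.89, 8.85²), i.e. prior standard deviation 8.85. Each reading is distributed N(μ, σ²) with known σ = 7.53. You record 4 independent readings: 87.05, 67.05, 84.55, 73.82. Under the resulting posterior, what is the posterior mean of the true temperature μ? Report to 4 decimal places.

78.8489

For Normal data with known variance σ², a Normal(μ₀, σ₀²) prior on μ is conjugate. Posterior precision = 1/σ₀² + n/σ²; posterior mean is the precision-weighted average of μ₀ and x̄.
Σxᵢ = 87.05 + 67.05 + 84.55 + 73.82 = 312.47, so n·x̄ = 312.47.
σ₀² = 8.85² = 78.3225, σ² = 7.53² = 56.7009; σ² + n·σ₀² = 56.7009 + 4·78.3225 = 369.9909.
Posterior mean = (μ₀/σ₀² + n·x̄/σ²)/(1/σ₀² + n/σ²) = (σ²·μ₀ + σ₀²·n·x̄)/(σ² + n·σ₀²) = (56.7009·82.89 + 78.3225·312.47)/369.9909 = 29173.369176/369.9909 = 78.8489.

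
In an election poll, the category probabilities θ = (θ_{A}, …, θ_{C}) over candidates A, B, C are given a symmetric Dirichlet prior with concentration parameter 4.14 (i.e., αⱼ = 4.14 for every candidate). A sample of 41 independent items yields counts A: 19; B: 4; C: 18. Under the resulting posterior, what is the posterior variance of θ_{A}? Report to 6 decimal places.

The Dirichlet prior is conjugate to the Multinomial likelihood: each posterior αⱼ = prior αⱼ + observed count nⱼ.
Posterior concentration: (23.14, 8.14, 22.14), total = 53.42.
Var[θ_j] = α_j(Σα−α_j)/((Σα)²(Σα+1)) = 23.14·30.28/(53.42²·54.42) = 0.004512.

0.004512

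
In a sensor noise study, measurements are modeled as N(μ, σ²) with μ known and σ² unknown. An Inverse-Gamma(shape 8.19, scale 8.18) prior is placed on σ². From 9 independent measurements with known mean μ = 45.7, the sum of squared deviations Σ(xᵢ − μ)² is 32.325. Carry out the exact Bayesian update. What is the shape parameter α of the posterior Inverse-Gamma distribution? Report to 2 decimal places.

With known mean μ and an Inverse-Gamma(α, β) prior on σ², the Normal likelihood is conjugate: posterior is Inv-Gamma(α + n/2, β + Σ(xᵢ−μ)²/2).
Posterior: Inv-Gamma(8.19 + 9/2, 8.18 + 32.325/2) = Inv-Gamma(12.69, 24.3425).
Posterior α = 12.69.

12.69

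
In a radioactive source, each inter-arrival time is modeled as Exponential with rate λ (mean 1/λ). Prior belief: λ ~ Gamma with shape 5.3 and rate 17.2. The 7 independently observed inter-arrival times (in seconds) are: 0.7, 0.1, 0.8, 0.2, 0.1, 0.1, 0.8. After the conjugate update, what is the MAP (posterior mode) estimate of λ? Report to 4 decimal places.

With a Gamma(shape α, rate β) prior on the exponential rate λ, the posterior after n observations with total T = Σxᵢ is Gamma(α+n, β+T).
Sum of observations T = 2.8 seconds; n = 7.
Posterior: Gamma(5.3+7, 17.2+2.8) = Gamma(12.3, 20.0).
Mode = (α−1)/β = 0.5650.

0.5650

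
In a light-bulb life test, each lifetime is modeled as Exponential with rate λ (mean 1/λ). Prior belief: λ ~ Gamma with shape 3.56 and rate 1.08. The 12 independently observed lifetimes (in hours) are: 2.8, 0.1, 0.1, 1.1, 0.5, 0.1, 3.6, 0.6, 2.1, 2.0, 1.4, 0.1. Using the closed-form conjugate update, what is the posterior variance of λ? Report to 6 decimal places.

With a Gamma(shape α, rate β) prior on the exponential rate λ, the posterior after n observations with total T = Σxᵢ is Gamma(α+n, β+T).
Sum of observations T = 14.5 hours; n = 12.
Posterior: Gamma(3.56+12, 1.08+14.5) = Gamma(15.56, 15.58).
Var = α/β² = 0.064102.

0.064102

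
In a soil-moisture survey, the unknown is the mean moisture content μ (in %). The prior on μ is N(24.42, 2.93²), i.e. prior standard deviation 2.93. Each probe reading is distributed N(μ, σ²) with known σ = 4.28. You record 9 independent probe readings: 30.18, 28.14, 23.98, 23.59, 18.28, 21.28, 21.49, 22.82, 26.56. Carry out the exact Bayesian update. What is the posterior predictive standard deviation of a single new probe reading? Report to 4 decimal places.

4.4681

For Normal data with known variance σ², a Normal(μ₀, σ₀²) prior on μ is conjugate. Posterior precision = 1/σ₀² + n/σ²; posterior mean is the precision-weighted average of μ₀ and x̄.
σ₀² = 2.93² = 8.5849, σ² = 4.28² = 18.3184; σ² + n·σ₀² = 18.3184 + 9·8.5849 = 95.5825.
Posterior precision = 1/σ₀² + n/σ² = 1/8.5849 + 9/18.3184 = (σ² + n·σ₀²)/(σ₀²σ²) = 95.5825/(8.5849·18.3184); posterior variance σₙ² = σ₀²σ²/(σ² + n·σ₀²) = 8.5849·18.3184/95.5825 = 1.645297.
Predictive variance for one new observation = σₙ² + σ² = 8.5849·18.3184/95.5825 + 18.3184 = σ²·(σ₀² + 95.5825)/95.5825 = 18.3184·104.1674/95.5825 = 19.963697; SD = √(18.3184·104.1674/95.5825) = 4.4681.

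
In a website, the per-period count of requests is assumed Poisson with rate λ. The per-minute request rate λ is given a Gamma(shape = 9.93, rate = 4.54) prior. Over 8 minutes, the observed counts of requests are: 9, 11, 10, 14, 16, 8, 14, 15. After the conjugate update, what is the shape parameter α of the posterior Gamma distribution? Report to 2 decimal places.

With a Gamma(shape α, rate β) prior, the Poisson likelihood is conjugate: the posterior is Gamma(α + ΣXᵢ, β + n).
Sum of counts S = 97 over n = 8 minutes.
Posterior: Gamma(α+S, β+n) = Gamma(9.93+97, 4.54+8) = Gamma(106.93, 12.54).
Posterior α = 106.93.

106.93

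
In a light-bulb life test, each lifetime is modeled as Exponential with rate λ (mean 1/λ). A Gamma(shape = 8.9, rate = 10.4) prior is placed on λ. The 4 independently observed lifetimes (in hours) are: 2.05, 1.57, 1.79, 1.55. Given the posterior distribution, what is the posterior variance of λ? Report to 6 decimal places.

With a Gamma(shape α, rate β) prior on the exponential rate λ, the posterior after n observations with total T = Σxᵢ is Gamma(α+n, β+T).
Sum of observations T = 6.96 hours; n = 4.
Posterior: Gamma(8.9+4, 10.4+6.96) = Gamma(12.9, 17.36).
Var = α/β² = 0.042805.

0.042805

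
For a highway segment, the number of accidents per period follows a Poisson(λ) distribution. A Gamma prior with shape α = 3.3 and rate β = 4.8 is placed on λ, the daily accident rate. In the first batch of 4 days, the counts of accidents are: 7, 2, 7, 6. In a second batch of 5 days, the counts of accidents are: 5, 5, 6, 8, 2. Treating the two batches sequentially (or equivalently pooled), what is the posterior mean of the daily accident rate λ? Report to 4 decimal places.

3.7174

With a Gamma(shape α, rate β) prior, the Poisson likelihood is conjugate: the posterior is Gamma(α + ΣXᵢ, β + n).
Batch 1: sum of counts S = 22 over n = 4 days.
After batch 1: Gamma(α+S, β+n) = Gamma(3.3+22, 4.8+4) = Gamma(25.3, 8.8).
Batch 2: sum of counts S = 26 over n = 5 days.
After batch 2: Gamma(α+S, β+n) = Gamma(25.3+26, 8.8+5) = Gamma(51.3, 13.8).
Posterior mean = α/β = 51.3/13.8 = 3.7174.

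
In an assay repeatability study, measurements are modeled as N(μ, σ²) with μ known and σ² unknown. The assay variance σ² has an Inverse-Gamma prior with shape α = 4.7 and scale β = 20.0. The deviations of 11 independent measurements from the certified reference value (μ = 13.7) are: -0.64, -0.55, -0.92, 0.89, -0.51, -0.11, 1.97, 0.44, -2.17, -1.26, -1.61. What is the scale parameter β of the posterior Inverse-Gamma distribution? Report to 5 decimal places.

With known mean μ and an Inverse-Gamma(α, β) prior on σ², the Normal likelihood is conjugate: posterior is Inv-Gamma(α + n/2, β + Σ(xᵢ−μ)²/2).
Σ(xᵢ−μ)² = (-0.64)² + (-0.55)² + (-0.92)² + (0.89)² + (-0.51)² + (-0.11)² + (1.97)² + (0.44)² + (-2.17)² + (-1.26)² + (-1.61)² = 15.5859.
Posterior: Inv-Gamma(4.7 + 11/2, 20.0 + 15.5859/2) = Inv-Gamma(10.20, 27.79295).
Posterior β = 27.79295.

27.79295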